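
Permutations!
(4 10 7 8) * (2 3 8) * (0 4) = (0 4 10 7 2 3 8) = [4, 1, 3, 8, 10, 5, 6, 2, 0, 9, 7]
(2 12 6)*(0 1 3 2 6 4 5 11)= (0 1 3 2 12 4 5 11)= [1, 3, 12, 2, 5, 11, 6, 7, 8, 9, 10, 0, 4]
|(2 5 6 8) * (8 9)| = |(2 5 6 9 8)| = 5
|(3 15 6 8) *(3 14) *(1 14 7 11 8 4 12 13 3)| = |(1 14)(3 15 6 4 12 13)(7 11 8)| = 6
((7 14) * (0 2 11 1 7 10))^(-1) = (0 10 14 7 1 11 2)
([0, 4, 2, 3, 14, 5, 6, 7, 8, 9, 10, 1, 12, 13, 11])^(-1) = (1 11 14 4)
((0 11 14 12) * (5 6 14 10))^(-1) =((0 11 10 5 6 14 12))^(-1) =(0 12 14 6 5 10 11)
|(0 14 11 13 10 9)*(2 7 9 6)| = 9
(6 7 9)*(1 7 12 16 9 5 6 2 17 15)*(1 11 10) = (1 7 5 6 12 16 9 2 17 15 11 10) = [0, 7, 17, 3, 4, 6, 12, 5, 8, 2, 1, 10, 16, 13, 14, 11, 9, 15]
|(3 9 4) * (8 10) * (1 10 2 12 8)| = |(1 10)(2 12 8)(3 9 4)| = 6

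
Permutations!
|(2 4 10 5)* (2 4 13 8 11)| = |(2 13 8 11)(4 10 5)| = 12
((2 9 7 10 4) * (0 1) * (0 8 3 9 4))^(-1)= ((0 1 8 3 9 7 10)(2 4))^(-1)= (0 10 7 9 3 8 1)(2 4)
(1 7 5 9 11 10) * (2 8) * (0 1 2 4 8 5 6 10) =(0 1 7 6 10 2 5 9 11)(4 8) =[1, 7, 5, 3, 8, 9, 10, 6, 4, 11, 2, 0]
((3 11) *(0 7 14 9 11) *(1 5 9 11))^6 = (0 7 14 11 3)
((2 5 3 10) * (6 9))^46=(2 3)(5 10)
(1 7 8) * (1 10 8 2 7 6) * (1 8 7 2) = (1 6 8 10 7) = [0, 6, 2, 3, 4, 5, 8, 1, 10, 9, 7]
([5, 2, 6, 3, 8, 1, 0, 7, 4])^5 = (4 8)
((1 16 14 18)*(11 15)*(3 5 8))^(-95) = (1 16 14 18)(3 5 8)(11 15)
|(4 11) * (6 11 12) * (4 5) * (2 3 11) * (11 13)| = 8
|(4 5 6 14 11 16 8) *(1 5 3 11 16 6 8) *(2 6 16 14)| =|(1 5 8 4 3 11 16)(2 6)| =14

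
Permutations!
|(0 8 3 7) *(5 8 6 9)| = |(0 6 9 5 8 3 7)| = 7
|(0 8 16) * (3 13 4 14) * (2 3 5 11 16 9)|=11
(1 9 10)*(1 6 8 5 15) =[0, 9, 2, 3, 4, 15, 8, 7, 5, 10, 6, 11, 12, 13, 14, 1] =(1 9 10 6 8 5 15)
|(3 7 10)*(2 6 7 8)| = |(2 6 7 10 3 8)| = 6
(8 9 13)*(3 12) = (3 12)(8 9 13) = [0, 1, 2, 12, 4, 5, 6, 7, 9, 13, 10, 11, 3, 8]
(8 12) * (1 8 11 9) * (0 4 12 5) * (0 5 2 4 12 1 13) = (0 12 11 9 13)(1 8 2 4) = [12, 8, 4, 3, 1, 5, 6, 7, 2, 13, 10, 9, 11, 0]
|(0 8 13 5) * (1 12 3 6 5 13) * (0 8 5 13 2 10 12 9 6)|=11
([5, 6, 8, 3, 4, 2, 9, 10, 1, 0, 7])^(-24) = (10)(0 1 5 6 2 9 8)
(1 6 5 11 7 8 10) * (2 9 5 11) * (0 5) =(0 5 2 9)(1 6 11 7 8 10) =[5, 6, 9, 3, 4, 2, 11, 8, 10, 0, 1, 7]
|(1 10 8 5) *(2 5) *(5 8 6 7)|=10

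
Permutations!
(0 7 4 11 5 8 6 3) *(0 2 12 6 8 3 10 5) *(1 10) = [7, 10, 12, 2, 11, 3, 1, 4, 8, 9, 5, 0, 6] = (0 7 4 11)(1 10 5 3 2 12 6)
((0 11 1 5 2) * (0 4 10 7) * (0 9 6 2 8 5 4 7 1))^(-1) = (0 11)(1 10 4)(2 6 9 7)(5 8)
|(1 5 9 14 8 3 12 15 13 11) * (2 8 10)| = |(1 5 9 14 10 2 8 3 12 15 13 11)| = 12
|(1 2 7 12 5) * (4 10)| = |(1 2 7 12 5)(4 10)| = 10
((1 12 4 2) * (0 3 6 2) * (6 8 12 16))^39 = (0 4 12 8 3)(1 2 6 16) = ((0 3 8 12 4)(1 16 6 2))^39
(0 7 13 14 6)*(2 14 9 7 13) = (0 13 9 7 2 14 6) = [13, 1, 14, 3, 4, 5, 0, 2, 8, 7, 10, 11, 12, 9, 6]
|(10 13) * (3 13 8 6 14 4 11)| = |(3 13 10 8 6 14 4 11)| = 8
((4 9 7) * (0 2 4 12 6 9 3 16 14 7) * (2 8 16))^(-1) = ((0 8 16 14 7 12 6 9)(2 4 3))^(-1) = (0 9 6 12 7 14 16 8)(2 3 4)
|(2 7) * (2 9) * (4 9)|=|(2 7 4 9)|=4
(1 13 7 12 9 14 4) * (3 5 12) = (1 13 7 3 5 12 9 14 4) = [0, 13, 2, 5, 1, 12, 6, 3, 8, 14, 10, 11, 9, 7, 4]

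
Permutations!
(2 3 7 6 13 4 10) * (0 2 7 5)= (0 2 3 5)(4 10 7 6 13)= [2, 1, 3, 5, 10, 0, 13, 6, 8, 9, 7, 11, 12, 4]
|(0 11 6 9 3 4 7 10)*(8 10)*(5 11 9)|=|(0 9 3 4 7 8 10)(5 11 6)|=21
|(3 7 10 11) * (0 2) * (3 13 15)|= 6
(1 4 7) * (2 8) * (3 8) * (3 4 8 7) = [0, 8, 4, 7, 3, 5, 6, 1, 2] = (1 8 2 4 3 7)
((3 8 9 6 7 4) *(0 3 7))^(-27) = ((0 3 8 9 6)(4 7))^(-27) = (0 9 3 6 8)(4 7)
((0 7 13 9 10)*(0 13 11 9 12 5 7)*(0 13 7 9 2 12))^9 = ((0 13)(2 12 5 9 10 7 11))^9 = (0 13)(2 5 10 11 12 9 7)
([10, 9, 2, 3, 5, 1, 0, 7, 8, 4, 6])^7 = [10, 5, 2, 3, 9, 4, 0, 7, 8, 1, 6]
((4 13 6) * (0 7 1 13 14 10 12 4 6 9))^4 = (14)(0 9 13 1 7)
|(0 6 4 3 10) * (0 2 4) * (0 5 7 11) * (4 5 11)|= 6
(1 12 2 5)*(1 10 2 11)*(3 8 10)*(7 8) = (1 12 11)(2 5 3 7 8 10) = [0, 12, 5, 7, 4, 3, 6, 8, 10, 9, 2, 1, 11]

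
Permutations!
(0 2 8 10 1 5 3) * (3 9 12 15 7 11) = [2, 5, 8, 0, 4, 9, 6, 11, 10, 12, 1, 3, 15, 13, 14, 7] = (0 2 8 10 1 5 9 12 15 7 11 3)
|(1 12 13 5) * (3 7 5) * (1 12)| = 5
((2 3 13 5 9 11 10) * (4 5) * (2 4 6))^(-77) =(2 6 13 3)(4 11 5 10 9)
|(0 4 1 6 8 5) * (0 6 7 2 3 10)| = 21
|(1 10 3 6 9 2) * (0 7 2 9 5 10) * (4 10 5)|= 4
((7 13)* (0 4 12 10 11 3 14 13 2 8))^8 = (0 7 3 12 8 13 11 4 2 14 10)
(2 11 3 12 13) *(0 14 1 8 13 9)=(0 14 1 8 13 2 11 3 12 9)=[14, 8, 11, 12, 4, 5, 6, 7, 13, 0, 10, 3, 9, 2, 1]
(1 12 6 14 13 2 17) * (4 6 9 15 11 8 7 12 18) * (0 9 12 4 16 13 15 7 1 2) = (0 9 7 4 6 14 15 11 8 1 18 16 13)(2 17) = [9, 18, 17, 3, 6, 5, 14, 4, 1, 7, 10, 8, 12, 0, 15, 11, 13, 2, 16]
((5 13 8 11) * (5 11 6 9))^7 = (5 8 9 13 6)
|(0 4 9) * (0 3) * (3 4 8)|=6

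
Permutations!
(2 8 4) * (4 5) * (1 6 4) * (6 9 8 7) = (1 9 8 5)(2 7 6 4) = [0, 9, 7, 3, 2, 1, 4, 6, 5, 8]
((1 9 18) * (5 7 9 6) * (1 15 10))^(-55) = (1 6 5 7 9 18 15 10)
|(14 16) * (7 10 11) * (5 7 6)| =|(5 7 10 11 6)(14 16)| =10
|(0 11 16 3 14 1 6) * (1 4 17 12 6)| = 9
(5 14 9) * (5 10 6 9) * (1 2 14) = (1 2 14 5)(6 9 10) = [0, 2, 14, 3, 4, 1, 9, 7, 8, 10, 6, 11, 12, 13, 5]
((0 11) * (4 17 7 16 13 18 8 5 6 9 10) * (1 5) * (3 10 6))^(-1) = ((0 11)(1 5 3 10 4 17 7 16 13 18 8)(6 9))^(-1) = (0 11)(1 8 18 13 16 7 17 4 10 3 5)(6 9)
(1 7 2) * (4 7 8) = (1 8 4 7 2) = [0, 8, 1, 3, 7, 5, 6, 2, 4]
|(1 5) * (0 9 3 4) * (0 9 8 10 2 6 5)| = |(0 8 10 2 6 5 1)(3 4 9)| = 21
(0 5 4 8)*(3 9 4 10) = [5, 1, 2, 9, 8, 10, 6, 7, 0, 4, 3] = (0 5 10 3 9 4 8)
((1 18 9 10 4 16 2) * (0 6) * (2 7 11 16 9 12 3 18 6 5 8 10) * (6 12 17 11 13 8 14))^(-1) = (0 6 14 5)(1 2 9 4 10 8 13 7 16 11 17 18 3 12)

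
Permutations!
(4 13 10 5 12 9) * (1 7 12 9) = (1 7 12)(4 13 10 5 9) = [0, 7, 2, 3, 13, 9, 6, 12, 8, 4, 5, 11, 1, 10]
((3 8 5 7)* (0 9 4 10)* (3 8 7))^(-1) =(0 10 4 9)(3 5 8 7)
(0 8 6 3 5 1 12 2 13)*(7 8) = (0 7 8 6 3 5 1 12 2 13) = [7, 12, 13, 5, 4, 1, 3, 8, 6, 9, 10, 11, 2, 0]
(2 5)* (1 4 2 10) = (1 4 2 5 10) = [0, 4, 5, 3, 2, 10, 6, 7, 8, 9, 1]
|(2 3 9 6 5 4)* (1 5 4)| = 10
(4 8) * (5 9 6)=(4 8)(5 9 6)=[0, 1, 2, 3, 8, 9, 5, 7, 4, 6]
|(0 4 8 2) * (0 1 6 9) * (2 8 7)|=|(0 4 7 2 1 6 9)|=7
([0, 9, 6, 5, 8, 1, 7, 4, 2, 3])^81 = [0, 9, 6, 5, 8, 1, 7, 4, 2, 3]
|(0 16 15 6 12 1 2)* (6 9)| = |(0 16 15 9 6 12 1 2)| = 8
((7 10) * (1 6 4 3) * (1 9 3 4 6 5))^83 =((1 5)(3 9)(7 10))^83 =(1 5)(3 9)(7 10)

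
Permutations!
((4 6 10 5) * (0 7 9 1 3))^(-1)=(0 3 1 9 7)(4 5 10 6)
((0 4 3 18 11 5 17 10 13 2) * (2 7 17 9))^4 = (0 11)(2 18)(3 9)(4 5)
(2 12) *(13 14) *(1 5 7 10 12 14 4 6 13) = [0, 5, 14, 3, 6, 7, 13, 10, 8, 9, 12, 11, 2, 4, 1] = (1 5 7 10 12 2 14)(4 6 13)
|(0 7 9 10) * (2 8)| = |(0 7 9 10)(2 8)| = 4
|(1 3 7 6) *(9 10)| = 4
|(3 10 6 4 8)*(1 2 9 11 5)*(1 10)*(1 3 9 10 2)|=8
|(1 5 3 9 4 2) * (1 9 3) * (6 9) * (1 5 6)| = |(1 6 9 4 2)| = 5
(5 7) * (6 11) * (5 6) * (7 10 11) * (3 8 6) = (3 8 6 7)(5 10 11) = [0, 1, 2, 8, 4, 10, 7, 3, 6, 9, 11, 5]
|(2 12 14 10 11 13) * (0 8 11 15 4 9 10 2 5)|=|(0 8 11 13 5)(2 12 14)(4 9 10 15)|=60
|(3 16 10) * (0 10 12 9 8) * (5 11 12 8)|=20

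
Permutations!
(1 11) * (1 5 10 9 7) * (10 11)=(1 10 9 7)(5 11)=[0, 10, 2, 3, 4, 11, 6, 1, 8, 7, 9, 5]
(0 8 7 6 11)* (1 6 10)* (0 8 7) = (0 7 10 1 6 11 8) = [7, 6, 2, 3, 4, 5, 11, 10, 0, 9, 1, 8]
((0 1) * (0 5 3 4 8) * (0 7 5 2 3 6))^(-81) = ((0 1 2 3 4 8 7 5 6))^(-81) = (8)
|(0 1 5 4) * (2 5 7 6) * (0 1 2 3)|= 8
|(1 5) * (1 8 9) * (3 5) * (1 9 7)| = 5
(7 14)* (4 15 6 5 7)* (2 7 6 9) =(2 7 14 4 15 9)(5 6) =[0, 1, 7, 3, 15, 6, 5, 14, 8, 2, 10, 11, 12, 13, 4, 9]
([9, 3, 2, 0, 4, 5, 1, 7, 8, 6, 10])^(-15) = [0, 1, 2, 3, 4, 5, 6, 7, 8, 9, 10]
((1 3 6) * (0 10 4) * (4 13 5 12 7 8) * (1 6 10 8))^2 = ((0 8 4)(1 3 10 13 5 12 7))^2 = (0 4 8)(1 10 5 7 3 13 12)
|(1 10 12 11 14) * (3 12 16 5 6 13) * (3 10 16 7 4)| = |(1 16 5 6 13 10 7 4 3 12 11 14)| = 12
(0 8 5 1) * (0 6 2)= [8, 6, 0, 3, 4, 1, 2, 7, 5]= (0 8 5 1 6 2)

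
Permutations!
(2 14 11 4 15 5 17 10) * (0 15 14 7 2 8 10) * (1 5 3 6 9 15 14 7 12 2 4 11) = (0 14 1 5 17)(2 12)(3 6 9 15)(4 7)(8 10) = [14, 5, 12, 6, 7, 17, 9, 4, 10, 15, 8, 11, 2, 13, 1, 3, 16, 0]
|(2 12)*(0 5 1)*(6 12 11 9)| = |(0 5 1)(2 11 9 6 12)| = 15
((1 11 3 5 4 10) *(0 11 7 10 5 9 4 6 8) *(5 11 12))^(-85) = ((0 12 5 6 8)(1 7 10)(3 9 4 11))^(-85) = (12)(1 10 7)(3 11 4 9)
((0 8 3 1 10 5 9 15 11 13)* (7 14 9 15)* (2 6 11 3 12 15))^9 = (0 6 10 15)(1 12 13 2)(3 8 11 5)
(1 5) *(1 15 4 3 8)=(1 5 15 4 3 8)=[0, 5, 2, 8, 3, 15, 6, 7, 1, 9, 10, 11, 12, 13, 14, 4]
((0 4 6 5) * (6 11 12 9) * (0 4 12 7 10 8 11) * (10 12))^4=((0 10 8 11 7 12 9 6 5 4))^4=(0 7 5 8 9)(4 11 6 10 12)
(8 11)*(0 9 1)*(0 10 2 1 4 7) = (0 9 4 7)(1 10 2)(8 11) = [9, 10, 1, 3, 7, 5, 6, 0, 11, 4, 2, 8]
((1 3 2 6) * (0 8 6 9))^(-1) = ((0 8 6 1 3 2 9))^(-1) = (0 9 2 3 1 6 8)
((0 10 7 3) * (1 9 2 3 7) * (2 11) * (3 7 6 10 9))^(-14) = (0 7 3 2 1 11 10 9 6)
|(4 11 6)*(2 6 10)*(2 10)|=4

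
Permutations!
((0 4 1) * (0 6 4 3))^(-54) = (6)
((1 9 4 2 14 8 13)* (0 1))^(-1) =((0 1 9 4 2 14 8 13))^(-1) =(0 13 8 14 2 4 9 1)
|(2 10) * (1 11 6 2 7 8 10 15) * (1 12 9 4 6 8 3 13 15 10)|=30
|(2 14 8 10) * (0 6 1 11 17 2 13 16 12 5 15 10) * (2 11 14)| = |(0 6 1 14 8)(5 15 10 13 16 12)(11 17)| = 30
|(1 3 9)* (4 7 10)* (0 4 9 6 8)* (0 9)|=20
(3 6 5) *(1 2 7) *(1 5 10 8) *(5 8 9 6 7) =[0, 2, 5, 7, 4, 3, 10, 8, 1, 6, 9] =(1 2 5 3 7 8)(6 10 9)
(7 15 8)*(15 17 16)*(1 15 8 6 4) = (1 15 6 4)(7 17 16 8) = [0, 15, 2, 3, 1, 5, 4, 17, 7, 9, 10, 11, 12, 13, 14, 6, 8, 16]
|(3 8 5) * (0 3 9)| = 5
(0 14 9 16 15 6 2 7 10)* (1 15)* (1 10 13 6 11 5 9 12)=[14, 15, 7, 3, 4, 9, 2, 13, 8, 16, 0, 5, 1, 6, 12, 11, 10]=(0 14 12 1 15 11 5 9 16 10)(2 7 13 6)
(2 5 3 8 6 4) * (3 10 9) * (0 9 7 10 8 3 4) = [9, 1, 5, 3, 2, 8, 0, 10, 6, 4, 7] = (0 9 4 2 5 8 6)(7 10)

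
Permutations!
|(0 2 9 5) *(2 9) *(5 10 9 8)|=6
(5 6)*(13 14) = (5 6)(13 14) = [0, 1, 2, 3, 4, 6, 5, 7, 8, 9, 10, 11, 12, 14, 13]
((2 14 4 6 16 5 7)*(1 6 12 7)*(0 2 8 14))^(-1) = ((0 2)(1 6 16 5)(4 12 7 8 14))^(-1) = (0 2)(1 5 16 6)(4 14 8 7 12)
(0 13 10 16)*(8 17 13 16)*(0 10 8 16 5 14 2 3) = (0 5 14 2 3)(8 17 13)(10 16) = [5, 1, 3, 0, 4, 14, 6, 7, 17, 9, 16, 11, 12, 8, 2, 15, 10, 13]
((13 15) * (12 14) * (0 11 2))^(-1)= ((0 11 2)(12 14)(13 15))^(-1)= (0 2 11)(12 14)(13 15)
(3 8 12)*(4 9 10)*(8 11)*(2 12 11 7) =(2 12 3 7)(4 9 10)(8 11) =[0, 1, 12, 7, 9, 5, 6, 2, 11, 10, 4, 8, 3]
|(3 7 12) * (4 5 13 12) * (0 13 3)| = 12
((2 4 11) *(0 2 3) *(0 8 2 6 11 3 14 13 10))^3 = ((0 6 11 14 13 10)(2 4 3 8))^3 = (0 14)(2 8 3 4)(6 13)(10 11)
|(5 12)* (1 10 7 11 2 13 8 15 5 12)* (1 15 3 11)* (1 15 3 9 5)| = 28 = |(1 10 7 15)(2 13 8 9 5 3 11)|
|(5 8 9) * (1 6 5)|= 5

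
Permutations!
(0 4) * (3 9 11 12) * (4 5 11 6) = (0 5 11 12 3 9 6 4) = [5, 1, 2, 9, 0, 11, 4, 7, 8, 6, 10, 12, 3]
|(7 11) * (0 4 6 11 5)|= 6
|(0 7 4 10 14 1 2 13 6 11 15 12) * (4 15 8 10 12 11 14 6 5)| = |(0 7 15 11 8 10 6 14 1 2 13 5 4 12)| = 14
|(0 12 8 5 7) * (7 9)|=|(0 12 8 5 9 7)|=6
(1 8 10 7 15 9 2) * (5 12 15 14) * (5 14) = (1 8 10 7 5 12 15 9 2) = [0, 8, 1, 3, 4, 12, 6, 5, 10, 2, 7, 11, 15, 13, 14, 9]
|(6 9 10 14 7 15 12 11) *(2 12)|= |(2 12 11 6 9 10 14 7 15)|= 9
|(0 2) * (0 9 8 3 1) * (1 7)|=|(0 2 9 8 3 7 1)|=7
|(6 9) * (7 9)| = 3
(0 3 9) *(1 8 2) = (0 3 9)(1 8 2) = [3, 8, 1, 9, 4, 5, 6, 7, 2, 0]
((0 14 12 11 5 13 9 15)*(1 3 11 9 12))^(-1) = ((0 14 1 3 11 5 13 12 9 15))^(-1) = (0 15 9 12 13 5 11 3 1 14)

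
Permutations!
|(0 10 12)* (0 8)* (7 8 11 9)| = |(0 10 12 11 9 7 8)| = 7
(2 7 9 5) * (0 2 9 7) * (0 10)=(0 2 10)(5 9)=[2, 1, 10, 3, 4, 9, 6, 7, 8, 5, 0]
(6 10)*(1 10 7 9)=(1 10 6 7 9)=[0, 10, 2, 3, 4, 5, 7, 9, 8, 1, 6]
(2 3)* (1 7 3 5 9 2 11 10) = (1 7 3 11 10)(2 5 9) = [0, 7, 5, 11, 4, 9, 6, 3, 8, 2, 1, 10]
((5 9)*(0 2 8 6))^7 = (0 6 8 2)(5 9)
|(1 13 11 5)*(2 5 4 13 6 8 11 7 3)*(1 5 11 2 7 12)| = 8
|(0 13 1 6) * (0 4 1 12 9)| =|(0 13 12 9)(1 6 4)| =12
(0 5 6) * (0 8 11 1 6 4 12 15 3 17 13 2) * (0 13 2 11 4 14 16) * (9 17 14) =(0 5 9 17 2 13 11 1 6 8 4 12 15 3 14 16) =[5, 6, 13, 14, 12, 9, 8, 7, 4, 17, 10, 1, 15, 11, 16, 3, 0, 2]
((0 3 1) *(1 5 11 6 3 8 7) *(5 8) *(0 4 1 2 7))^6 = ((0 5 11 6 3 8)(1 4)(2 7))^6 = (11)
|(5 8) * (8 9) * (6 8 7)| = 5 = |(5 9 7 6 8)|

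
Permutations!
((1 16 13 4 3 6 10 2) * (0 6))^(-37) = ((0 6 10 2 1 16 13 4 3))^(-37) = (0 3 4 13 16 1 2 10 6)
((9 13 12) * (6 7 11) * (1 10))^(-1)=(1 10)(6 11 7)(9 12 13)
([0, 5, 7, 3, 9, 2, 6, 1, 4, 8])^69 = (9)(1 5 2 7)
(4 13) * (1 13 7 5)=(1 13 4 7 5)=[0, 13, 2, 3, 7, 1, 6, 5, 8, 9, 10, 11, 12, 4]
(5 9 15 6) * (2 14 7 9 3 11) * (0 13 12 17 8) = (0 13 12 17 8)(2 14 7 9 15 6 5 3 11) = [13, 1, 14, 11, 4, 3, 5, 9, 0, 15, 10, 2, 17, 12, 7, 6, 16, 8]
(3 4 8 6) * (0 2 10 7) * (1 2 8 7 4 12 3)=(0 8 6 1 2 10 4 7)(3 12)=[8, 2, 10, 12, 7, 5, 1, 0, 6, 9, 4, 11, 3]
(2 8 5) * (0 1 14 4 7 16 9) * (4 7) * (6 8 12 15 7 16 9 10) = [1, 14, 12, 3, 4, 2, 8, 9, 5, 0, 6, 11, 15, 13, 16, 7, 10] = (0 1 14 16 10 6 8 5 2 12 15 7 9)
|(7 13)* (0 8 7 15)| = 5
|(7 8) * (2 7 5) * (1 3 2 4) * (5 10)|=8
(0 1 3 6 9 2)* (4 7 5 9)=(0 1 3 6 4 7 5 9 2)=[1, 3, 0, 6, 7, 9, 4, 5, 8, 2]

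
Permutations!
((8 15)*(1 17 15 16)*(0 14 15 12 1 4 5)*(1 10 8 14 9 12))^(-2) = (17)(0 4 8 12)(5 16 10 9)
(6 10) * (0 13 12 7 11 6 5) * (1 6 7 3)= (0 13 12 3 1 6 10 5)(7 11)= [13, 6, 2, 1, 4, 0, 10, 11, 8, 9, 5, 7, 3, 12]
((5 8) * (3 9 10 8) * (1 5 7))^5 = (1 8 9 5 7 10 3)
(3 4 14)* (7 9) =[0, 1, 2, 4, 14, 5, 6, 9, 8, 7, 10, 11, 12, 13, 3] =(3 4 14)(7 9)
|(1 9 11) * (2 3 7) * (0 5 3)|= |(0 5 3 7 2)(1 9 11)|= 15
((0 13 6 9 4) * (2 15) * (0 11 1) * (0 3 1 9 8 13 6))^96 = ((0 6 8 13)(1 3)(2 15)(4 11 9))^96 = (15)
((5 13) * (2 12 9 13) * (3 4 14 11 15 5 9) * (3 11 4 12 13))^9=(2 13 9 3 12 11 15 5)(4 14)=((2 13 9 3 12 11 15 5)(4 14))^9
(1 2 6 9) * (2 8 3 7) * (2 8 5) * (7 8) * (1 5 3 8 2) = (1 3 2 6 9 5) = [0, 3, 6, 2, 4, 1, 9, 7, 8, 5]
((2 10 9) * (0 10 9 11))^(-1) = (0 11 10)(2 9)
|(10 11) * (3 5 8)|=6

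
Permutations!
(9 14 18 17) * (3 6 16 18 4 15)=(3 6 16 18 17 9 14 4 15)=[0, 1, 2, 6, 15, 5, 16, 7, 8, 14, 10, 11, 12, 13, 4, 3, 18, 9, 17]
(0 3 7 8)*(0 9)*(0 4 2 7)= (0 3)(2 7 8 9 4)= [3, 1, 7, 0, 2, 5, 6, 8, 9, 4]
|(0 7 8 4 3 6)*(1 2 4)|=8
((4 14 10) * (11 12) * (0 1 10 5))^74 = (0 10 14)(1 4 5)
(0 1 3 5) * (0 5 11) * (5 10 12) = (0 1 3 11)(5 10 12) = [1, 3, 2, 11, 4, 10, 6, 7, 8, 9, 12, 0, 5]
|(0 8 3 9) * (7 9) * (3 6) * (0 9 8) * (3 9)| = 5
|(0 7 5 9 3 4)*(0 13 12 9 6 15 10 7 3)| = |(0 3 4 13 12 9)(5 6 15 10 7)| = 30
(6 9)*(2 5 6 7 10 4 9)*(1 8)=(1 8)(2 5 6)(4 9 7 10)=[0, 8, 5, 3, 9, 6, 2, 10, 1, 7, 4]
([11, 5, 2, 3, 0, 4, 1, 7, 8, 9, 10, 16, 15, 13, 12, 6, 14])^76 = [6, 14, 2, 3, 15, 12, 16, 7, 8, 9, 10, 1, 0, 13, 4, 11, 5]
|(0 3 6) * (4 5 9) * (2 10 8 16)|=12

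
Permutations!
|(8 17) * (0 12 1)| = |(0 12 1)(8 17)| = 6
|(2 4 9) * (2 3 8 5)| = |(2 4 9 3 8 5)| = 6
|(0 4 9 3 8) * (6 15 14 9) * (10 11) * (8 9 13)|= |(0 4 6 15 14 13 8)(3 9)(10 11)|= 14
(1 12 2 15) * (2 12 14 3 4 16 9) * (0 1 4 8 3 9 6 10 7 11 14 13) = (0 1 13)(2 15 4 16 6 10 7 11 14 9)(3 8) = [1, 13, 15, 8, 16, 5, 10, 11, 3, 2, 7, 14, 12, 0, 9, 4, 6]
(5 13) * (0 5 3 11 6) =[5, 1, 2, 11, 4, 13, 0, 7, 8, 9, 10, 6, 12, 3] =(0 5 13 3 11 6)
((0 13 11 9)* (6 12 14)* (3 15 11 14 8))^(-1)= ((0 13 14 6 12 8 3 15 11 9))^(-1)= (0 9 11 15 3 8 12 6 14 13)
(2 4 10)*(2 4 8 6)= (2 8 6)(4 10)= [0, 1, 8, 3, 10, 5, 2, 7, 6, 9, 4]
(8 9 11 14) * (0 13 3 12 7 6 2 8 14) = (14)(0 13 3 12 7 6 2 8 9 11) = [13, 1, 8, 12, 4, 5, 2, 6, 9, 11, 10, 0, 7, 3, 14]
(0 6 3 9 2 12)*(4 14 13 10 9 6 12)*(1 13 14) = (14)(0 12)(1 13 10 9 2 4)(3 6) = [12, 13, 4, 6, 1, 5, 3, 7, 8, 2, 9, 11, 0, 10, 14]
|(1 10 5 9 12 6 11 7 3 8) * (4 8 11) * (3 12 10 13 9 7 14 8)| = 13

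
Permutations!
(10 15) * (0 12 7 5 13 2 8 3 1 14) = (0 12 7 5 13 2 8 3 1 14)(10 15) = [12, 14, 8, 1, 4, 13, 6, 5, 3, 9, 15, 11, 7, 2, 0, 10]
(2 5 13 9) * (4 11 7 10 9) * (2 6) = (2 5 13 4 11 7 10 9 6) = [0, 1, 5, 3, 11, 13, 2, 10, 8, 6, 9, 7, 12, 4]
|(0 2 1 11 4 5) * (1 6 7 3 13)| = |(0 2 6 7 3 13 1 11 4 5)| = 10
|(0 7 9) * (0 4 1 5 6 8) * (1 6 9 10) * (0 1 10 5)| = 8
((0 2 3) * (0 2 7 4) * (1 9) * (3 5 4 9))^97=((0 7 9 1 3 2 5 4))^97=(0 7 9 1 3 2 5 4)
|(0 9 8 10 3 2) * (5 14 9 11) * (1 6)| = |(0 11 5 14 9 8 10 3 2)(1 6)| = 18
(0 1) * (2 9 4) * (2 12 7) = [1, 0, 9, 3, 12, 5, 6, 2, 8, 4, 10, 11, 7] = (0 1)(2 9 4 12 7)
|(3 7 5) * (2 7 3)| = 3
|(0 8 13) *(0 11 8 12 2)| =|(0 12 2)(8 13 11)| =3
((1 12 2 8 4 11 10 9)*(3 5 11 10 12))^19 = ((1 3 5 11 12 2 8 4 10 9))^19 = (1 9 10 4 8 2 12 11 5 3)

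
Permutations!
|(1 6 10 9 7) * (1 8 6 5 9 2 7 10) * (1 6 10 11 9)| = 4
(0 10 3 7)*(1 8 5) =[10, 8, 2, 7, 4, 1, 6, 0, 5, 9, 3] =(0 10 3 7)(1 8 5)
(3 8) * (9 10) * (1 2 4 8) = (1 2 4 8 3)(9 10) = [0, 2, 4, 1, 8, 5, 6, 7, 3, 10, 9]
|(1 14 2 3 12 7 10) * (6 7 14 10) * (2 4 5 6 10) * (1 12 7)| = 10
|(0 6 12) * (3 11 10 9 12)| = |(0 6 3 11 10 9 12)| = 7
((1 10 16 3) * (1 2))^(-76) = (1 2 3 16 10)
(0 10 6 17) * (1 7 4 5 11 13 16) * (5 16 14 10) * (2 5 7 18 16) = (0 7 4 2 5 11 13 14 10 6 17)(1 18 16) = [7, 18, 5, 3, 2, 11, 17, 4, 8, 9, 6, 13, 12, 14, 10, 15, 1, 0, 16]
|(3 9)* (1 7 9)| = |(1 7 9 3)| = 4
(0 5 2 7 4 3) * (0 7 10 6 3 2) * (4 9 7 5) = (0 4 2 10 6 3 5)(7 9) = [4, 1, 10, 5, 2, 0, 3, 9, 8, 7, 6]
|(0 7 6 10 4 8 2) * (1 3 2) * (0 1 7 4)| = 6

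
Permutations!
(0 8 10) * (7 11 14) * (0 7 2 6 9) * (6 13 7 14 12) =(0 8 10 14 2 13 7 11 12 6 9) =[8, 1, 13, 3, 4, 5, 9, 11, 10, 0, 14, 12, 6, 7, 2]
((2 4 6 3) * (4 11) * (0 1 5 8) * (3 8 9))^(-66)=((0 1 5 9 3 2 11 4 6 8))^(-66)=(0 3 6 5 11)(1 2 8 9 4)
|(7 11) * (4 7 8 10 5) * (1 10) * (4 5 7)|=|(1 10 7 11 8)|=5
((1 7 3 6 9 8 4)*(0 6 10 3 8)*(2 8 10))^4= ((0 6 9)(1 7 10 3 2 8 4))^4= (0 6 9)(1 2 7 8 10 4 3)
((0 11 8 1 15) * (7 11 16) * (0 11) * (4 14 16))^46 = ((0 4 14 16 7)(1 15 11 8))^46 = (0 4 14 16 7)(1 11)(8 15)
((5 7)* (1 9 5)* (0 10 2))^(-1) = ((0 10 2)(1 9 5 7))^(-1) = (0 2 10)(1 7 5 9)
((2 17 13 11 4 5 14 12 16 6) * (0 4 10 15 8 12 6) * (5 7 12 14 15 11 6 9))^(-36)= (17)(0 16 12 7 4)(5 9 14 8 15)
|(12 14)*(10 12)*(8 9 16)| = |(8 9 16)(10 12 14)| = 3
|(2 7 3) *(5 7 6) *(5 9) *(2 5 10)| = 12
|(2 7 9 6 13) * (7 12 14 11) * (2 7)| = |(2 12 14 11)(6 13 7 9)| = 4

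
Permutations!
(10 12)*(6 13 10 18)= (6 13 10 12 18)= [0, 1, 2, 3, 4, 5, 13, 7, 8, 9, 12, 11, 18, 10, 14, 15, 16, 17, 6]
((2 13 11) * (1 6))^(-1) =(1 6)(2 11 13)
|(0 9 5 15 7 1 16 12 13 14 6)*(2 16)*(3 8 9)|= 14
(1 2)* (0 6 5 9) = (0 6 5 9)(1 2) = [6, 2, 1, 3, 4, 9, 5, 7, 8, 0]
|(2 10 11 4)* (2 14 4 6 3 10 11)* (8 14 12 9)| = |(2 11 6 3 10)(4 12 9 8 14)| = 5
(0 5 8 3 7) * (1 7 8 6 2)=(0 5 6 2 1 7)(3 8)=[5, 7, 1, 8, 4, 6, 2, 0, 3]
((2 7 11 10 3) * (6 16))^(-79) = ((2 7 11 10 3)(6 16))^(-79) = (2 7 11 10 3)(6 16)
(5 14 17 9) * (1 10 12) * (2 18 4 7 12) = (1 10 2 18 4 7 12)(5 14 17 9) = [0, 10, 18, 3, 7, 14, 6, 12, 8, 5, 2, 11, 1, 13, 17, 15, 16, 9, 4]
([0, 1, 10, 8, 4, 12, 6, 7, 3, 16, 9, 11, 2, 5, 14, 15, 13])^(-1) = (2 12 5 13 16 9 10)(3 8)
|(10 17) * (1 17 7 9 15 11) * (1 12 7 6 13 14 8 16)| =|(1 17 10 6 13 14 8 16)(7 9 15 11 12)| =40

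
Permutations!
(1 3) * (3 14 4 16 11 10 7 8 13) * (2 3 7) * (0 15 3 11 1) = (0 15 3)(1 14 4 16)(2 11 10)(7 8 13) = [15, 14, 11, 0, 16, 5, 6, 8, 13, 9, 2, 10, 12, 7, 4, 3, 1]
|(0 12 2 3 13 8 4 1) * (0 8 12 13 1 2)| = 15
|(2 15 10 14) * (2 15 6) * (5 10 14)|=2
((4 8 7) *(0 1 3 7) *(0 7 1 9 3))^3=(0 1 3 9)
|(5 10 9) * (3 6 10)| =|(3 6 10 9 5)| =5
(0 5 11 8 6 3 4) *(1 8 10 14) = (0 5 11 10 14 1 8 6 3 4) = [5, 8, 2, 4, 0, 11, 3, 7, 6, 9, 14, 10, 12, 13, 1]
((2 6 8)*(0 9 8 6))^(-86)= ((0 9 8 2))^(-86)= (0 8)(2 9)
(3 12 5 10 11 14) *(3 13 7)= (3 12 5 10 11 14 13 7)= [0, 1, 2, 12, 4, 10, 6, 3, 8, 9, 11, 14, 5, 7, 13]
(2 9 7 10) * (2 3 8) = [0, 1, 9, 8, 4, 5, 6, 10, 2, 7, 3] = (2 9 7 10 3 8)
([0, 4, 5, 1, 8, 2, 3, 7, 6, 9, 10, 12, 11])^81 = [0, 4, 5, 1, 8, 2, 3, 7, 6, 9, 10, 12, 11]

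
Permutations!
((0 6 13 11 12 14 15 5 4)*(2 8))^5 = ((0 6 13 11 12 14 15 5 4)(2 8))^5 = (0 14 6 15 13 5 11 4 12)(2 8)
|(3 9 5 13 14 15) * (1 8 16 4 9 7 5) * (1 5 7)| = |(1 8 16 4 9 5 13 14 15 3)| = 10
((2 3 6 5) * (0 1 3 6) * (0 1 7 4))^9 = (7)(1 3)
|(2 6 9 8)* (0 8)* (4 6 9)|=4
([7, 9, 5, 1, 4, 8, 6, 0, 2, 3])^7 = (0 7)(1 9 3)(2 5 8)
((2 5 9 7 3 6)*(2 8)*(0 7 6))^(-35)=(9)(0 7 3)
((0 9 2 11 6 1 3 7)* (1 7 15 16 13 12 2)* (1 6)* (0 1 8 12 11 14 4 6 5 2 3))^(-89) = (0 9 5 2 14 4 6 7 1)(3 16 11 12 15 13 8)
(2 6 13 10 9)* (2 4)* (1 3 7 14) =(1 3 7 14)(2 6 13 10 9 4) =[0, 3, 6, 7, 2, 5, 13, 14, 8, 4, 9, 11, 12, 10, 1]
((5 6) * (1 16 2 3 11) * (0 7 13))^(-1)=(0 13 7)(1 11 3 2 16)(5 6)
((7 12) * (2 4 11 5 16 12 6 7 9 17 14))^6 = (2 9 5)(4 17 16)(11 14 12)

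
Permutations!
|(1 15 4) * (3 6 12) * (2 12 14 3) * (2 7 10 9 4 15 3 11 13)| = 12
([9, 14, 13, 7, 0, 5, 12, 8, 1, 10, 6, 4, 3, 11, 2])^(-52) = [12, 11, 0, 14, 6, 5, 8, 2, 13, 3, 7, 10, 1, 9, 4]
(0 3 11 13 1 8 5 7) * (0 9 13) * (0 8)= (0 3 11 8 5 7 9 13 1)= [3, 0, 2, 11, 4, 7, 6, 9, 5, 13, 10, 8, 12, 1]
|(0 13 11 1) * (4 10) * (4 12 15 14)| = |(0 13 11 1)(4 10 12 15 14)| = 20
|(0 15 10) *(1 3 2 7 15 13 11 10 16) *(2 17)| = 28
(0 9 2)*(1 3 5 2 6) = (0 9 6 1 3 5 2) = [9, 3, 0, 5, 4, 2, 1, 7, 8, 6]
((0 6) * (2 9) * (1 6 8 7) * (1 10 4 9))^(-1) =(0 6 1 2 9 4 10 7 8)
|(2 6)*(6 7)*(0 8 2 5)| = 6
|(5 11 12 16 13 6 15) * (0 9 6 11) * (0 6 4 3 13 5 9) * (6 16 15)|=|(3 13 11 12 15 9 4)(5 16)|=14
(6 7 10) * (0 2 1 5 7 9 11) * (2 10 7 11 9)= [10, 5, 1, 3, 4, 11, 2, 7, 8, 9, 6, 0]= (0 10 6 2 1 5 11)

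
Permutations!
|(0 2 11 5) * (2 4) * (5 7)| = 6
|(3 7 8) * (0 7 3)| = 3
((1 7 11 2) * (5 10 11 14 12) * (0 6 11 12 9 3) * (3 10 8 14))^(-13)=(0 6 11 2 1 7 3)(5 12 10 9 14 8)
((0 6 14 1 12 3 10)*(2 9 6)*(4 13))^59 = (0 1 2 12 9 3 6 10 14)(4 13)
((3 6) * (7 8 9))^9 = (9)(3 6)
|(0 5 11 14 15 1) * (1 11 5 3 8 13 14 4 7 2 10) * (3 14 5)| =36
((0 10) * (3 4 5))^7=(0 10)(3 4 5)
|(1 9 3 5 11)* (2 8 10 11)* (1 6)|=|(1 9 3 5 2 8 10 11 6)|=9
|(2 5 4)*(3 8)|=6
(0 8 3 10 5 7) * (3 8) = [3, 1, 2, 10, 4, 7, 6, 0, 8, 9, 5] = (0 3 10 5 7)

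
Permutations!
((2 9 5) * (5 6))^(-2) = ((2 9 6 5))^(-2) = (2 6)(5 9)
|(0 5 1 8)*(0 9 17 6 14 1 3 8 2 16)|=11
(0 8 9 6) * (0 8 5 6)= (0 5 6 8 9)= [5, 1, 2, 3, 4, 6, 8, 7, 9, 0]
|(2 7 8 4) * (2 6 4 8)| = |(8)(2 7)(4 6)| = 2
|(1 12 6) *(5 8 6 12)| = |(12)(1 5 8 6)| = 4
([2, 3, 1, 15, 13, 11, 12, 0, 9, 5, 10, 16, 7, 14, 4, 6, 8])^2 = (0 1 15 12)(2 3 6 7)(4 14 13)(5 16 9 11 8)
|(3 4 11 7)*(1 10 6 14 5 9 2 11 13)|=12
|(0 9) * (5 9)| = |(0 5 9)| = 3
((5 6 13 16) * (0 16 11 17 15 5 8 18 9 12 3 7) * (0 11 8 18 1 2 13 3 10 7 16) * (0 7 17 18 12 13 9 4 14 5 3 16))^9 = ((0 7 11 18 4 14 5 6 16 12 10 17 15 3)(1 2 9 13 8))^9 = (0 12 4 3 16 18 15 6 11 17 5 7 10 14)(1 8 13 9 2)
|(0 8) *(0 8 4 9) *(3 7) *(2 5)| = |(0 4 9)(2 5)(3 7)| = 6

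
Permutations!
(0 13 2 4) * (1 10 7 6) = (0 13 2 4)(1 10 7 6) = [13, 10, 4, 3, 0, 5, 1, 6, 8, 9, 7, 11, 12, 2]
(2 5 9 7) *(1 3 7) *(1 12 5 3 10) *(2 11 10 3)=(1 3 7 11 10)(5 9 12)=[0, 3, 2, 7, 4, 9, 6, 11, 8, 12, 1, 10, 5]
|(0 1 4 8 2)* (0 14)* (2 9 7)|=|(0 1 4 8 9 7 2 14)|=8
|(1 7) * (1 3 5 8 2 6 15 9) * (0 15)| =|(0 15 9 1 7 3 5 8 2 6)| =10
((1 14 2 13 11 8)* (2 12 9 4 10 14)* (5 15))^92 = ((1 2 13 11 8)(4 10 14 12 9)(5 15))^92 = (15)(1 13 8 2 11)(4 14 9 10 12)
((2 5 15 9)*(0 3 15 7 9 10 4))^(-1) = ((0 3 15 10 4)(2 5 7 9))^(-1) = (0 4 10 15 3)(2 9 7 5)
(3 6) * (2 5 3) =[0, 1, 5, 6, 4, 3, 2] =(2 5 3 6)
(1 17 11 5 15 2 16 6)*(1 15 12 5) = (1 17 11)(2 16 6 15)(5 12) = [0, 17, 16, 3, 4, 12, 15, 7, 8, 9, 10, 1, 5, 13, 14, 2, 6, 11]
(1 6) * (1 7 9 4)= (1 6 7 9 4)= [0, 6, 2, 3, 1, 5, 7, 9, 8, 4]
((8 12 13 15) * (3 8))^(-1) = ((3 8 12 13 15))^(-1) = (3 15 13 12 8)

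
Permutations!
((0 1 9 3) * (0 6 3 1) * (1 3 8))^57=((1 9 3 6 8))^57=(1 3 8 9 6)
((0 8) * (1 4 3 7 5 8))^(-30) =((0 1 4 3 7 5 8))^(-30) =(0 5 3 1 8 7 4)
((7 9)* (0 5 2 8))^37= ((0 5 2 8)(7 9))^37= (0 5 2 8)(7 9)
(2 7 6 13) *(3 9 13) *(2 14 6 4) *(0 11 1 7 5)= (0 11 1 7 4 2 5)(3 9 13 14 6)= [11, 7, 5, 9, 2, 0, 3, 4, 8, 13, 10, 1, 12, 14, 6]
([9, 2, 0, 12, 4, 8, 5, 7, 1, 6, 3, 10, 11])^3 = (0 5 2 6 1 9 8)(3 10 11 12)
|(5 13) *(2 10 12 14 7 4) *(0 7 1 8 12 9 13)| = |(0 7 4 2 10 9 13 5)(1 8 12 14)| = 8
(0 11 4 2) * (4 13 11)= (0 4 2)(11 13)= [4, 1, 0, 3, 2, 5, 6, 7, 8, 9, 10, 13, 12, 11]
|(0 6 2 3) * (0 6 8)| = 6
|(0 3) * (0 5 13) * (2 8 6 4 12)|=|(0 3 5 13)(2 8 6 4 12)|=20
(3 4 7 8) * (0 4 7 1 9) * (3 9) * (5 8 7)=(0 4 1 3 5 8 9)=[4, 3, 2, 5, 1, 8, 6, 7, 9, 0]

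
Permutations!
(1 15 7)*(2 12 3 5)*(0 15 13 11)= (0 15 7 1 13 11)(2 12 3 5)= [15, 13, 12, 5, 4, 2, 6, 1, 8, 9, 10, 0, 3, 11, 14, 7]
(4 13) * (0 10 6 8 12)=[10, 1, 2, 3, 13, 5, 8, 7, 12, 9, 6, 11, 0, 4]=(0 10 6 8 12)(4 13)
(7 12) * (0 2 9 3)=(0 2 9 3)(7 12)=[2, 1, 9, 0, 4, 5, 6, 12, 8, 3, 10, 11, 7]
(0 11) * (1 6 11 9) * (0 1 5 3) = (0 9 5 3)(1 6 11) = [9, 6, 2, 0, 4, 3, 11, 7, 8, 5, 10, 1]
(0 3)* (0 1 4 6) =[3, 4, 2, 1, 6, 5, 0] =(0 3 1 4 6)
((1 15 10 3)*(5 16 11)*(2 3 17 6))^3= ((1 15 10 17 6 2 3)(5 16 11))^3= (1 17 3 10 2 15 6)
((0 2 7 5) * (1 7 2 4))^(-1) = ((0 4 1 7 5))^(-1) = (0 5 7 1 4)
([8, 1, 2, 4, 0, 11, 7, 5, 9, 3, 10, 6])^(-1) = (0 4 3 9 8)(5 7 6 11)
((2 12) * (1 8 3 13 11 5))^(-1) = (1 5 11 13 3 8)(2 12) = ((1 8 3 13 11 5)(2 12))^(-1)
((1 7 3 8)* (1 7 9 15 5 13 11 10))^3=((1 9 15 5 13 11 10)(3 8 7))^3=(1 5 10 15 11 9 13)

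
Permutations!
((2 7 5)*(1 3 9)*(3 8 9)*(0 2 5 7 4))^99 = (9)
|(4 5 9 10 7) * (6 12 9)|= 7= |(4 5 6 12 9 10 7)|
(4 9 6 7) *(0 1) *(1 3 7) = (0 3 7 4 9 6 1) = [3, 0, 2, 7, 9, 5, 1, 4, 8, 6]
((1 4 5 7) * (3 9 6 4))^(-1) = (1 7 5 4 6 9 3)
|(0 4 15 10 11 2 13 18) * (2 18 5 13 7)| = 6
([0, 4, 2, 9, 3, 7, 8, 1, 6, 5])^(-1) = (1 7 5 9 3 4)(6 8)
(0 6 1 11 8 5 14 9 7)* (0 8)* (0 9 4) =(0 6 1 11 9 7 8 5 14 4) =[6, 11, 2, 3, 0, 14, 1, 8, 5, 7, 10, 9, 12, 13, 4]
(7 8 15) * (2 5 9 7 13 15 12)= (2 5 9 7 8 12)(13 15)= [0, 1, 5, 3, 4, 9, 6, 8, 12, 7, 10, 11, 2, 15, 14, 13]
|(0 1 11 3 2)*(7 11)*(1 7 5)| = |(0 7 11 3 2)(1 5)| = 10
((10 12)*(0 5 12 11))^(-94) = ((0 5 12 10 11))^(-94) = (0 5 12 10 11)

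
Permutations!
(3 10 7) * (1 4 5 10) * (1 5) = (1 4)(3 5 10 7) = [0, 4, 2, 5, 1, 10, 6, 3, 8, 9, 7]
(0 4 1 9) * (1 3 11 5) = (0 4 3 11 5 1 9) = [4, 9, 2, 11, 3, 1, 6, 7, 8, 0, 10, 5]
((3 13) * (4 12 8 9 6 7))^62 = (13)(4 8 6)(7 12 9) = ((3 13)(4 12 8 9 6 7))^62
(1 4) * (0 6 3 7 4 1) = [6, 1, 2, 7, 0, 5, 3, 4] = (0 6 3 7 4)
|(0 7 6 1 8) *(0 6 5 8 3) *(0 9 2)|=9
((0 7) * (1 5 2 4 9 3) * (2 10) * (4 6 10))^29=((0 7)(1 5 4 9 3)(2 6 10))^29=(0 7)(1 3 9 4 5)(2 10 6)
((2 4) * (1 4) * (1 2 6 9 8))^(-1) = ((1 4 6 9 8))^(-1) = (1 8 9 6 4)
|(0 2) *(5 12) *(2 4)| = 6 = |(0 4 2)(5 12)|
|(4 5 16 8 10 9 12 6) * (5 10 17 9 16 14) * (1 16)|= |(1 16 8 17 9 12 6 4 10)(5 14)|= 18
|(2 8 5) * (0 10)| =6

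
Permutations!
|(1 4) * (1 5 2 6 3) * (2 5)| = |(1 4 2 6 3)| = 5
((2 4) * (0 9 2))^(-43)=(0 9 2 4)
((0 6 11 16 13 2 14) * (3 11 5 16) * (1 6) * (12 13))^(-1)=(0 14 2 13 12 16 5 6 1)(3 11)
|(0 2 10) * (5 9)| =6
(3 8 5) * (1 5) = (1 5 3 8) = [0, 5, 2, 8, 4, 3, 6, 7, 1]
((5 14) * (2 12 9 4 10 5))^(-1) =(2 14 5 10 4 9 12) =((2 12 9 4 10 5 14))^(-1)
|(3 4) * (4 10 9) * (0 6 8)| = 12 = |(0 6 8)(3 10 9 4)|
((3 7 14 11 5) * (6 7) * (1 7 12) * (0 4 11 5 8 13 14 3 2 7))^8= (0 7 8 12 5 4 3 13 1 2 11 6 14)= ((0 4 11 8 13 14 5 2 7 3 6 12 1))^8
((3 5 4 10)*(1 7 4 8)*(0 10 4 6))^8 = (10)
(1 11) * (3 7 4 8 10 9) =(1 11)(3 7 4 8 10 9) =[0, 11, 2, 7, 8, 5, 6, 4, 10, 3, 9, 1]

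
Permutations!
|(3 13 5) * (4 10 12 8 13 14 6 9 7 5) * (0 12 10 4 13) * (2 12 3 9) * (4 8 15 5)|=12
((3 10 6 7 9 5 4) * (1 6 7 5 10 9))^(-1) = ((1 6 5 4 3 9 10 7))^(-1) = (1 7 10 9 3 4 5 6)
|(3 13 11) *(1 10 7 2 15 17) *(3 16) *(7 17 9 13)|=|(1 10 17)(2 15 9 13 11 16 3 7)|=24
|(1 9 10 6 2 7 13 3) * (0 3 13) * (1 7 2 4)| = 15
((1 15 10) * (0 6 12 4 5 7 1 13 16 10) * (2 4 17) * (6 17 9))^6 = (0 1 5 2)(4 17 15 7)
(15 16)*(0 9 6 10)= (0 9 6 10)(15 16)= [9, 1, 2, 3, 4, 5, 10, 7, 8, 6, 0, 11, 12, 13, 14, 16, 15]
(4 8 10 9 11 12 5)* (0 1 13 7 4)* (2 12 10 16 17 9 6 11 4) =(0 1 13 7 2 12 5)(4 8 16 17 9)(6 11 10) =[1, 13, 12, 3, 8, 0, 11, 2, 16, 4, 6, 10, 5, 7, 14, 15, 17, 9]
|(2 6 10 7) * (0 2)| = 5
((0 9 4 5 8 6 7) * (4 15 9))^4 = (15)(0 6 5)(4 7 8)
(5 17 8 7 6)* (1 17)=(1 17 8 7 6 5)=[0, 17, 2, 3, 4, 1, 5, 6, 7, 9, 10, 11, 12, 13, 14, 15, 16, 8]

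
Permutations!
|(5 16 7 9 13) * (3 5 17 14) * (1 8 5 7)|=12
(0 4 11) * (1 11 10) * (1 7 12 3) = [4, 11, 2, 1, 10, 5, 6, 12, 8, 9, 7, 0, 3] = (0 4 10 7 12 3 1 11)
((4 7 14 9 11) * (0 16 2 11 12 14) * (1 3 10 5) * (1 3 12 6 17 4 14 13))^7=(0 17 14 16 4 9 2 7 6 11)(1 12 13)(3 10 5)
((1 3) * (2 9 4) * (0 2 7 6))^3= (0 4)(1 3)(2 7)(6 9)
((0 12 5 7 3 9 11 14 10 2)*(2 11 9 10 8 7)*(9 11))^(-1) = (0 2 5 12)(3 7 8 14 11 9 10)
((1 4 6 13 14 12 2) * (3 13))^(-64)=((1 4 6 3 13 14 12 2))^(-64)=(14)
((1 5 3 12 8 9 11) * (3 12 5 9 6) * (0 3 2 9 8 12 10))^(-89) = (12)(0 10 5 3)(1 8 6 2 9 11)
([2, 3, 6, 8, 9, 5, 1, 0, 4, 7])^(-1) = (0 7 9 4 8 3 1 6 2)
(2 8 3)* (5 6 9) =(2 8 3)(5 6 9) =[0, 1, 8, 2, 4, 6, 9, 7, 3, 5]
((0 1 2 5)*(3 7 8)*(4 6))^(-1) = (0 5 2 1)(3 8 7)(4 6)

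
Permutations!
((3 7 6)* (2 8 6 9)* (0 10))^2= (10)(2 6 7)(3 9 8)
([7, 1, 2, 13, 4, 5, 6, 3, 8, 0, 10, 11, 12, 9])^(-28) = [3, 1, 2, 9, 4, 5, 6, 13, 8, 7, 10, 11, 12, 0]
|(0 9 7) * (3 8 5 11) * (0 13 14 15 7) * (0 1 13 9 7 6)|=8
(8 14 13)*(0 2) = (0 2)(8 14 13) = [2, 1, 0, 3, 4, 5, 6, 7, 14, 9, 10, 11, 12, 8, 13]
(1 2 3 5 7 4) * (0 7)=[7, 2, 3, 5, 1, 0, 6, 4]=(0 7 4 1 2 3 5)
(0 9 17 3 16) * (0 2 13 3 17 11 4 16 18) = [9, 1, 13, 18, 16, 5, 6, 7, 8, 11, 10, 4, 12, 3, 14, 15, 2, 17, 0] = (0 9 11 4 16 2 13 3 18)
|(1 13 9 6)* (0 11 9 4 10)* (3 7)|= 8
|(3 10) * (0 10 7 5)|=|(0 10 3 7 5)|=5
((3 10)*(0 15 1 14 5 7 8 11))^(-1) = (0 11 8 7 5 14 1 15)(3 10)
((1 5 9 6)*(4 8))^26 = (1 9)(5 6)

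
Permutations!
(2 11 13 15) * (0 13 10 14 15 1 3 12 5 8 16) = [13, 3, 11, 12, 4, 8, 6, 7, 16, 9, 14, 10, 5, 1, 15, 2, 0] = (0 13 1 3 12 5 8 16)(2 11 10 14 15)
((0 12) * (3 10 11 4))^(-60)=(12)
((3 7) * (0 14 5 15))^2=(0 5)(14 15)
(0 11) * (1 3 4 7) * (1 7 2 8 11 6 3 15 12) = (0 6 3 4 2 8 11)(1 15 12) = [6, 15, 8, 4, 2, 5, 3, 7, 11, 9, 10, 0, 1, 13, 14, 12]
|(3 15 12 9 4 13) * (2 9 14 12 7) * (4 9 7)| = 4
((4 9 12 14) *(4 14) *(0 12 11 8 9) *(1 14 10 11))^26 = ((0 12 4)(1 14 10 11 8 9))^26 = (0 4 12)(1 10 8)(9 14 11)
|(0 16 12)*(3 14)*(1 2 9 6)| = 12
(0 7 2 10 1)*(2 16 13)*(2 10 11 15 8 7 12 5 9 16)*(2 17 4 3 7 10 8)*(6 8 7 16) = (0 12 5 9 6 8 10 1)(2 11 15)(3 16 13 7 17 4) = [12, 0, 11, 16, 3, 9, 8, 17, 10, 6, 1, 15, 5, 7, 14, 2, 13, 4]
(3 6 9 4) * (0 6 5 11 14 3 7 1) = (0 6 9 4 7 1)(3 5 11 14) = [6, 0, 2, 5, 7, 11, 9, 1, 8, 4, 10, 14, 12, 13, 3]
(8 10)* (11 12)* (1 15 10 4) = (1 15 10 8 4)(11 12) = [0, 15, 2, 3, 1, 5, 6, 7, 4, 9, 8, 12, 11, 13, 14, 10]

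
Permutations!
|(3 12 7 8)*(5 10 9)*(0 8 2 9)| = 9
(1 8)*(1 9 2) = [0, 8, 1, 3, 4, 5, 6, 7, 9, 2] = (1 8 9 2)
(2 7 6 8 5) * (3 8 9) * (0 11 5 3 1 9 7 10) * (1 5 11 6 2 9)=[6, 1, 10, 8, 4, 9, 7, 2, 3, 5, 0, 11]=(11)(0 6 7 2 10)(3 8)(5 9)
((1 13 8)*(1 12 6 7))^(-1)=(1 7 6 12 8 13)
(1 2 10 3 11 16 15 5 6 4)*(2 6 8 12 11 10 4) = (1 6 2 4)(3 10)(5 8 12 11 16 15) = [0, 6, 4, 10, 1, 8, 2, 7, 12, 9, 3, 16, 11, 13, 14, 5, 15]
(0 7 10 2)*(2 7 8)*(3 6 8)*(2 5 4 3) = (0 2)(3 6 8 5 4)(7 10) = [2, 1, 0, 6, 3, 4, 8, 10, 5, 9, 7]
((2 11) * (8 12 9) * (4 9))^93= ((2 11)(4 9 8 12))^93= (2 11)(4 9 8 12)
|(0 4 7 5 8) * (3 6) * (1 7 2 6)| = |(0 4 2 6 3 1 7 5 8)| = 9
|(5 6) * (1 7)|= 2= |(1 7)(5 6)|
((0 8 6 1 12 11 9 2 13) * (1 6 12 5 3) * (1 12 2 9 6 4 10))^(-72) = (13)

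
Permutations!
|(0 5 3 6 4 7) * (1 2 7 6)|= 6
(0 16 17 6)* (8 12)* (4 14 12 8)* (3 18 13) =(0 16 17 6)(3 18 13)(4 14 12) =[16, 1, 2, 18, 14, 5, 0, 7, 8, 9, 10, 11, 4, 3, 12, 15, 17, 6, 13]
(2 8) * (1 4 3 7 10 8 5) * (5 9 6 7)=(1 4 3 5)(2 9 6 7 10 8)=[0, 4, 9, 5, 3, 1, 7, 10, 2, 6, 8]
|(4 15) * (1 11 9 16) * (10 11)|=10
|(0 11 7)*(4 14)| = |(0 11 7)(4 14)| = 6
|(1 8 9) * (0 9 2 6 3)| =|(0 9 1 8 2 6 3)| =7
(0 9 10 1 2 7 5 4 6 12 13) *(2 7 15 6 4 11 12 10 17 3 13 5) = (0 9 17 3 13)(1 7 2 15 6 10)(5 11 12) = [9, 7, 15, 13, 4, 11, 10, 2, 8, 17, 1, 12, 5, 0, 14, 6, 16, 3]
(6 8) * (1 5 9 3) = (1 5 9 3)(6 8) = [0, 5, 2, 1, 4, 9, 8, 7, 6, 3]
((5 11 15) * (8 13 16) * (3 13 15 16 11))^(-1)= ((3 13 11 16 8 15 5))^(-1)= (3 5 15 8 16 11 13)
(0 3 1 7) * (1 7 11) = (0 3 7)(1 11) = [3, 11, 2, 7, 4, 5, 6, 0, 8, 9, 10, 1]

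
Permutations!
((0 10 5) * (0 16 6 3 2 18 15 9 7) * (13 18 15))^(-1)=((0 10 5 16 6 3 2 15 9 7)(13 18))^(-1)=(0 7 9 15 2 3 6 16 5 10)(13 18)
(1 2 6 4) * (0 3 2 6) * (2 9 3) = (0 2)(1 6 4)(3 9) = [2, 6, 0, 9, 1, 5, 4, 7, 8, 3]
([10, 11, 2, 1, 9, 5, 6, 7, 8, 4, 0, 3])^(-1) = (0 10)(1 3 11)(4 9)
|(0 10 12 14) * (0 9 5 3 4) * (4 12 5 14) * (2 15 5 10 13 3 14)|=|(0 13 3 12 4)(2 15 5 14 9)|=5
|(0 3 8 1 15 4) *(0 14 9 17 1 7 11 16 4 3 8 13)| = 13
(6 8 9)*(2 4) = [0, 1, 4, 3, 2, 5, 8, 7, 9, 6] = (2 4)(6 8 9)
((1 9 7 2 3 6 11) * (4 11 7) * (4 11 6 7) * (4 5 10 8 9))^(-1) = (1 11 9 8 10 5 6 4)(2 7 3)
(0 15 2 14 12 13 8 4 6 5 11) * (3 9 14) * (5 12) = (0 15 2 3 9 14 5 11)(4 6 12 13 8) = [15, 1, 3, 9, 6, 11, 12, 7, 4, 14, 10, 0, 13, 8, 5, 2]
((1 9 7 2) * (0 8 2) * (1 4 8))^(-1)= (0 7 9 1)(2 8 4)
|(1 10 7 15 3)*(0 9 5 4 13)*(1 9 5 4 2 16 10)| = 11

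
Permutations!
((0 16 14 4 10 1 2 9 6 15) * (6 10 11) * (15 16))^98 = (1 9)(2 10)(4 16 11 14 6)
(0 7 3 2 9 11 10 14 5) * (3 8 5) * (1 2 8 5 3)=(0 7 5)(1 2 9 11 10 14)(3 8)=[7, 2, 9, 8, 4, 0, 6, 5, 3, 11, 14, 10, 12, 13, 1]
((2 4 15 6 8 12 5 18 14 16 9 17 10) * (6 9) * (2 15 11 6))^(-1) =(2 16 14 18 5 12 8 6 11 4)(9 15 10 17)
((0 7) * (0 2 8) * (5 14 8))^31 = ((0 7 2 5 14 8))^31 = (0 7 2 5 14 8)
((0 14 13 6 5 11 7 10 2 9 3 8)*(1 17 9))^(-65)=(0 11 17 14 7 9 13 10 3 6 2 8 5 1)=((0 14 13 6 5 11 7 10 2 1 17 9 3 8))^(-65)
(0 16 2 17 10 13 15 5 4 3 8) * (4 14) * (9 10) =(0 16 2 17 9 10 13 15 5 14 4 3 8) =[16, 1, 17, 8, 3, 14, 6, 7, 0, 10, 13, 11, 12, 15, 4, 5, 2, 9]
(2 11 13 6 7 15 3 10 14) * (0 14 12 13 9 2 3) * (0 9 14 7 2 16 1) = (0 7 15 9 16 1)(2 11 14 3 10 12 13 6) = [7, 0, 11, 10, 4, 5, 2, 15, 8, 16, 12, 14, 13, 6, 3, 9, 1]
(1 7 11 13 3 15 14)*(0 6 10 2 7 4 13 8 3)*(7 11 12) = [6, 4, 11, 15, 13, 5, 10, 12, 3, 9, 2, 8, 7, 0, 1, 14] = (0 6 10 2 11 8 3 15 14 1 4 13)(7 12)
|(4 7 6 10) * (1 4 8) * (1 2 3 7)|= 6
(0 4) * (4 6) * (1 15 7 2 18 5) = [6, 15, 18, 3, 0, 1, 4, 2, 8, 9, 10, 11, 12, 13, 14, 7, 16, 17, 5] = (0 6 4)(1 15 7 2 18 5)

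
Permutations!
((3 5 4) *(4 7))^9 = (3 5 7 4) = ((3 5 7 4))^9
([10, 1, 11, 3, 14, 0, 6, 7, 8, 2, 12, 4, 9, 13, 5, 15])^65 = [12, 1, 4, 3, 5, 10, 6, 7, 8, 11, 9, 14, 2, 13, 0, 15]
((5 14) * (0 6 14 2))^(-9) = (0 6 14 5 2) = ((0 6 14 5 2))^(-9)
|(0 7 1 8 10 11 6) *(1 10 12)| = |(0 7 10 11 6)(1 8 12)| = 15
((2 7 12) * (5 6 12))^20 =((2 7 5 6 12))^20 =(12)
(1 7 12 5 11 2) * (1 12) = (1 7)(2 12 5 11) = [0, 7, 12, 3, 4, 11, 6, 1, 8, 9, 10, 2, 5]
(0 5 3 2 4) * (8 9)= (0 5 3 2 4)(8 9)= [5, 1, 4, 2, 0, 3, 6, 7, 9, 8]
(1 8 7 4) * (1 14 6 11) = (1 8 7 4 14 6 11) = [0, 8, 2, 3, 14, 5, 11, 4, 7, 9, 10, 1, 12, 13, 6]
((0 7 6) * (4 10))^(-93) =((0 7 6)(4 10))^(-93) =(4 10)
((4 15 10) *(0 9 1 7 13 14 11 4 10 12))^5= ((0 9 1 7 13 14 11 4 15 12))^5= (0 14)(1 4)(7 15)(9 11)(12 13)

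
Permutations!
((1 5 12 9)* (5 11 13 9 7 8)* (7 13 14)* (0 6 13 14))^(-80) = ((0 6 13 9 1 11)(5 12 14 7 8))^(-80) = (14)(0 1 13)(6 11 9)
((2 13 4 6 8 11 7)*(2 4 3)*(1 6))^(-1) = (1 4 7 11 8 6)(2 3 13)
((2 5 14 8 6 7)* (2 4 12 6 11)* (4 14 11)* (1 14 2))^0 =((1 14 8 4 12 6 7 2 5 11))^0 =(14)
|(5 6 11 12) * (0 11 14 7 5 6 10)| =8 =|(0 11 12 6 14 7 5 10)|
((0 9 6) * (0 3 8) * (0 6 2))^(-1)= (0 2 9)(3 6 8)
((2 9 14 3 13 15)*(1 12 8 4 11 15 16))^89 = (1 15 13 4 14 12 2 16 11 3 8 9)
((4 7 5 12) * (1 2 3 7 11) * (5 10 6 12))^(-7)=((1 2 3 7 10 6 12 4 11))^(-7)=(1 3 10 12 11 2 7 6 4)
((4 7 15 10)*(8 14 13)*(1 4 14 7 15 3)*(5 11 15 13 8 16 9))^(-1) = ((1 4 13 16 9 5 11 15 10 14 8 7 3))^(-1) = (1 3 7 8 14 10 15 11 5 9 16 13 4)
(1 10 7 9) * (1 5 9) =(1 10 7)(5 9) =[0, 10, 2, 3, 4, 9, 6, 1, 8, 5, 7]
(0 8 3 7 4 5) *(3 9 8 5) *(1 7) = (0 5)(1 7 4 3)(8 9) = [5, 7, 2, 1, 3, 0, 6, 4, 9, 8]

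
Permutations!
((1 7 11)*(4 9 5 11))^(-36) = (11)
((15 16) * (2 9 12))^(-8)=((2 9 12)(15 16))^(-8)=(16)(2 9 12)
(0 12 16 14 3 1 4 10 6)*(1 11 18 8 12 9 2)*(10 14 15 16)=(0 9 2 1 4 14 3 11 18 8 12 10 6)(15 16)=[9, 4, 1, 11, 14, 5, 0, 7, 12, 2, 6, 18, 10, 13, 3, 16, 15, 17, 8]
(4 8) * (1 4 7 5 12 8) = [0, 4, 2, 3, 1, 12, 6, 5, 7, 9, 10, 11, 8] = (1 4)(5 12 8 7)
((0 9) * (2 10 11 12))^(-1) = ((0 9)(2 10 11 12))^(-1) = (0 9)(2 12 11 10)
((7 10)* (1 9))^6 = (10)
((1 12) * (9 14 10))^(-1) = ((1 12)(9 14 10))^(-1) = (1 12)(9 10 14)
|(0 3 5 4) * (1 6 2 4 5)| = 6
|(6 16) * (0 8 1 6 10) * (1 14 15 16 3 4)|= |(0 8 14 15 16 10)(1 6 3 4)|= 12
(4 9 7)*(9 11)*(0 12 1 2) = (0 12 1 2)(4 11 9 7) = [12, 2, 0, 3, 11, 5, 6, 4, 8, 7, 10, 9, 1]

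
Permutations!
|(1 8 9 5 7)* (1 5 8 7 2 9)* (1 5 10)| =|(1 7 10)(2 9 8 5)| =12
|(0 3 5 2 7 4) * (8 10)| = |(0 3 5 2 7 4)(8 10)| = 6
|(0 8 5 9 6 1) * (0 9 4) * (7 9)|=4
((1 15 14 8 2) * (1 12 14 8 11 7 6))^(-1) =(1 6 7 11 14 12 2 8 15)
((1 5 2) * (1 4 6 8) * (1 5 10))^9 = (1 10)(2 5 8 6 4)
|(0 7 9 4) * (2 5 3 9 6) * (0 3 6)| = 6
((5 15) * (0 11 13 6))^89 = ((0 11 13 6)(5 15))^89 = (0 11 13 6)(5 15)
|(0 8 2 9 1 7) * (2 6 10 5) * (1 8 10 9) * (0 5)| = 12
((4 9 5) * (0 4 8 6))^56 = (0 9 8)(4 5 6)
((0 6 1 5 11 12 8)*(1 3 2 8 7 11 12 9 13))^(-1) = (0 8 2 3 6)(1 13 9 11 7 12 5)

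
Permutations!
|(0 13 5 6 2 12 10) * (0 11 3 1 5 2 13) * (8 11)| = 10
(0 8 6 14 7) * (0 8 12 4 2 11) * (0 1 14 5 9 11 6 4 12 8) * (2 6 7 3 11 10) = (0 8 4 6 5 9 10 2 7)(1 14 3 11) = [8, 14, 7, 11, 6, 9, 5, 0, 4, 10, 2, 1, 12, 13, 3]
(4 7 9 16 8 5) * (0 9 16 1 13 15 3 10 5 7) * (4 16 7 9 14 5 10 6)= (0 14 5 16 8 9 1 13 15 3 6 4)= [14, 13, 2, 6, 0, 16, 4, 7, 9, 1, 10, 11, 12, 15, 5, 3, 8]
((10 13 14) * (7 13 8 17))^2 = ((7 13 14 10 8 17))^2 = (7 14 8)(10 17 13)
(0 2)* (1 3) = (0 2)(1 3) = [2, 3, 0, 1]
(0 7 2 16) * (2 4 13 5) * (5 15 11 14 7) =[5, 1, 16, 3, 13, 2, 6, 4, 8, 9, 10, 14, 12, 15, 7, 11, 0] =(0 5 2 16)(4 13 15 11 14 7)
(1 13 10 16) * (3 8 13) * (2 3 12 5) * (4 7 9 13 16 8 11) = (1 12 5 2 3 11 4 7 9 13 10 8 16) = [0, 12, 3, 11, 7, 2, 6, 9, 16, 13, 8, 4, 5, 10, 14, 15, 1]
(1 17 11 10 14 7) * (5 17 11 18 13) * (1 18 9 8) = [0, 11, 2, 3, 4, 17, 6, 18, 1, 8, 14, 10, 12, 5, 7, 15, 16, 9, 13] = (1 11 10 14 7 18 13 5 17 9 8)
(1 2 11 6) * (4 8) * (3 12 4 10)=(1 2 11 6)(3 12 4 8 10)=[0, 2, 11, 12, 8, 5, 1, 7, 10, 9, 3, 6, 4]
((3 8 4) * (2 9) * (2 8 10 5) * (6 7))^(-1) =((2 9 8 4 3 10 5)(6 7))^(-1) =(2 5 10 3 4 8 9)(6 7)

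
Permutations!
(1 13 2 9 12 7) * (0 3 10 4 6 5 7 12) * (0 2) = (0 3 10 4 6 5 7 1 13)(2 9) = [3, 13, 9, 10, 6, 7, 5, 1, 8, 2, 4, 11, 12, 0]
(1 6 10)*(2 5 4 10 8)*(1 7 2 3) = [0, 6, 5, 1, 10, 4, 8, 2, 3, 9, 7] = (1 6 8 3)(2 5 4 10 7)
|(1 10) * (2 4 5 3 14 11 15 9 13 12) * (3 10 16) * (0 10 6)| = |(0 10 1 16 3 14 11 15 9 13 12 2 4 5 6)| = 15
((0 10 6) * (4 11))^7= (0 10 6)(4 11)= ((0 10 6)(4 11))^7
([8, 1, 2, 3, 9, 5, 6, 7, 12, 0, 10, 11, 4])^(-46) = [9, 1, 2, 3, 12, 5, 6, 7, 0, 4, 10, 11, 8]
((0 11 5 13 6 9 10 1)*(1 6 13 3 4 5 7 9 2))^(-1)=(13)(0 1 2 6 10 9 7 11)(3 5 4)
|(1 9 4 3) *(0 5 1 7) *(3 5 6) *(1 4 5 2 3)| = |(0 6 1 9 5 4 2 3 7)| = 9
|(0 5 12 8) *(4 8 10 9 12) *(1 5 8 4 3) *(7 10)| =|(0 8)(1 5 3)(7 10 9 12)| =12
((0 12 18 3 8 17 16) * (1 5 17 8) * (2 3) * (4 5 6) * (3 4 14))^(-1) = (0 16 17 5 4 2 18 12)(1 3 14 6)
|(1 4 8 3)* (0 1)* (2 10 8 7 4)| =|(0 1 2 10 8 3)(4 7)| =6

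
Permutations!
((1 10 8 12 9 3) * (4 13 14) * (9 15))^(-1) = ((1 10 8 12 15 9 3)(4 13 14))^(-1) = (1 3 9 15 12 8 10)(4 14 13)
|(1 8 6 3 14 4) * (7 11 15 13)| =12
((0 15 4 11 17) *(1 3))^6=((0 15 4 11 17)(1 3))^6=(0 15 4 11 17)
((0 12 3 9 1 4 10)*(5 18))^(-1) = ((0 12 3 9 1 4 10)(5 18))^(-1) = (0 10 4 1 9 3 12)(5 18)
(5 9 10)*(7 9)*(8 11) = (5 7 9 10)(8 11) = [0, 1, 2, 3, 4, 7, 6, 9, 11, 10, 5, 8]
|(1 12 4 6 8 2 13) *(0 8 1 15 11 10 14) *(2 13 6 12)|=42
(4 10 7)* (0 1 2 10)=(0 1 2 10 7 4)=[1, 2, 10, 3, 0, 5, 6, 4, 8, 9, 7]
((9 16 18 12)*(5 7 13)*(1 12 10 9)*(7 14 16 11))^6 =((1 12)(5 14 16 18 10 9 11 7 13))^6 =(5 11 18)(7 10 14)(9 16 13)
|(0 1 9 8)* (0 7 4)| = |(0 1 9 8 7 4)| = 6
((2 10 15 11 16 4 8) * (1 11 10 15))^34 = (1 16 8 15)(2 10 11 4)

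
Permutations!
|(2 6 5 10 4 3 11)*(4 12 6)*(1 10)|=20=|(1 10 12 6 5)(2 4 3 11)|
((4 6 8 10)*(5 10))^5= (10)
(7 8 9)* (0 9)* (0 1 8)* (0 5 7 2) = (0 9 2)(1 8)(5 7) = [9, 8, 0, 3, 4, 7, 6, 5, 1, 2]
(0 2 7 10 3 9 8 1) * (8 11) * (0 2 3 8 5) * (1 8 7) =(0 3 9 11 5)(1 2)(7 10) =[3, 2, 1, 9, 4, 0, 6, 10, 8, 11, 7, 5]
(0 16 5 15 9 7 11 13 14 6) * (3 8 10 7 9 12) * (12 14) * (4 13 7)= (0 16 5 15 14 6)(3 8 10 4 13 12)(7 11)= [16, 1, 2, 8, 13, 15, 0, 11, 10, 9, 4, 7, 3, 12, 6, 14, 5]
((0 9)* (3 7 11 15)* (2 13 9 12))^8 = ((0 12 2 13 9)(3 7 11 15))^8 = (15)(0 13 12 9 2)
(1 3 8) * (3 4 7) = (1 4 7 3 8) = [0, 4, 2, 8, 7, 5, 6, 3, 1]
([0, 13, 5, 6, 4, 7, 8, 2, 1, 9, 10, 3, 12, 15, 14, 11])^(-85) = [0, 8, 7, 11, 4, 2, 3, 5, 6, 9, 10, 15, 12, 1, 14, 13]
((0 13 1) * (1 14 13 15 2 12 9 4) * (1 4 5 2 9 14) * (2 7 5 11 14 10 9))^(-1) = ((0 15 2 12 10 9 11 14 13 1)(5 7))^(-1) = (0 1 13 14 11 9 10 12 2 15)(5 7)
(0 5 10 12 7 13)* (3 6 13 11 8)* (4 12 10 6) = [5, 1, 2, 4, 12, 6, 13, 11, 3, 9, 10, 8, 7, 0] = (0 5 6 13)(3 4 12 7 11 8)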